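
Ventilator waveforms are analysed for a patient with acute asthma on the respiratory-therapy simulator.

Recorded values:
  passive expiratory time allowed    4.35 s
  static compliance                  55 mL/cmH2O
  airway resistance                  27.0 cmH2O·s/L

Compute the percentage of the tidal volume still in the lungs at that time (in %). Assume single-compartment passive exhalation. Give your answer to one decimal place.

5.3

τ = R × C = 27.0 × 55 mL/cmH2O = 27.0 × 0.055 L/cmH2O = 1.485 s.
Passive exhalation: V(t)/V₀ = e^(−t/τ) = e^(−4.35/1.485) = 0.05343.
Fraction remaining = 0.05343 → 5.343%.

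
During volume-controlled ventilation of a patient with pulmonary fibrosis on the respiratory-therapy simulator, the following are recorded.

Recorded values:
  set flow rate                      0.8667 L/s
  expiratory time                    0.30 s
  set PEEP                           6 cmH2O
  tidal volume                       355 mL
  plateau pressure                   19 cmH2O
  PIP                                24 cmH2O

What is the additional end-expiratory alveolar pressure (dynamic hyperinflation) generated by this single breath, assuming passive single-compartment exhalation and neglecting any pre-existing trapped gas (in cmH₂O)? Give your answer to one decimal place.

R = (PIP − Pplat)/V̇ = (24 − 19) / 0.8667 = 5.0/0.8667 = 5.769 cmH2O·s/L.
C = Vt/(Pplat − PEEP) = 355.0 / (19 − 6) = 355.0/13.0 = 27.308 mL/cmH2O.
τ = R × C = 5.769 × 0.02731 L/cmH2O = 0.1576 s.
Fraction remaining = e^(−Te/τ) = e^(−0.30/0.1576) = 0.149; trapped volume = 355.0 × 0.149 = 52.895 mL.
Additional alveolar pressure from trapping ≈ V_trapped / C = 52.895 / 27.308 = 1.937 cmH2O.

1.9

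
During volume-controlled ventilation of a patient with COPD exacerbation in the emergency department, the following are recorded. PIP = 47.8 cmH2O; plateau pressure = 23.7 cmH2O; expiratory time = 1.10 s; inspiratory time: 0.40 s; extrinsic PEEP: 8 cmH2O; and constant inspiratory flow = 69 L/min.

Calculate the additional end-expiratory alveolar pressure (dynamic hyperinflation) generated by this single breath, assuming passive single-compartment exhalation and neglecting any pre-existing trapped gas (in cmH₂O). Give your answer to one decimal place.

2.6

Flow: 69 L/min ÷ 60 = 1.15 L/s.
Vt = flow × Ti = 1.15 L/s × 0.40 s × 1000 mL/L = 460.0 mL.
R = (PIP − Pplat)/V̇ = (47.8 − 23.7) / 1.15 = 24.1/1.15 = 20.957 cmH2O·s/L.
C = Vt/(Pplat − PEEP) = 460.0 / (23.7 − 8) = 460.0/15.7 = 29.299 mL/cmH2O.
τ = R × C = 20.957 × 0.0293 L/cmH2O = 0.614 s.
Fraction remaining = e^(−Te/τ) = e^(−1.10/0.614) = 0.1667; trapped volume = 460.0 × 0.1667 = 76.682 mL.
Additional alveolar pressure from trapping ≈ V_trapped / C = 76.682 / 29.299 = 2.617 cmH2O.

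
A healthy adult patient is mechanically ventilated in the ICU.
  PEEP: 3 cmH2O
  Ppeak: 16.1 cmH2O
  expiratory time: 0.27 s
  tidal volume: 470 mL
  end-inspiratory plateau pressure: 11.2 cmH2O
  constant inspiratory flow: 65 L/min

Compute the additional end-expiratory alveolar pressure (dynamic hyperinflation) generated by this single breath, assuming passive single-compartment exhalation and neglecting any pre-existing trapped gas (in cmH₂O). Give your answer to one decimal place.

2.9

Flow: 65 L/min ÷ 60 = 1.0833 L/s.
R = (PIP − Pplat)/V̇ = (16.1 − 11.2) / 1.0833 = 4.9/1.0833 = 4.523 cmH2O·s/L.
C = Vt/(Pplat − PEEP) = 470.0 / (11.2 − 3) = 470.0/8.2 = 57.317 mL/cmH2O.
τ = R × C = 4.523 × 0.05732 L/cmH2O = 0.2593 s.
Fraction remaining = e^(−Te/τ) = e^(−0.27/0.2593) = 0.353; trapped volume = 470.0 × 0.353 = 165.91 mL.
Additional alveolar pressure from trapping ≈ V_trapped / C = 165.91 / 57.317 = 2.895 cmH2O.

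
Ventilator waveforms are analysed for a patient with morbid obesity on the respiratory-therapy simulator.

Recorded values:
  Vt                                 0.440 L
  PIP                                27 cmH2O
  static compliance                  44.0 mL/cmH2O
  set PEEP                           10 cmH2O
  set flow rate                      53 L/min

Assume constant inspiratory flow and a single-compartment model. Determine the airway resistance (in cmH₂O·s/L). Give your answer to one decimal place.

Flow: 53 L/min ÷ 60 = 0.8833 L/s.
Equation of motion (constant flow): PIP = Vt/C + R·V̇ + PEEP.
R·V̇ = PIP − Vt/C − PEEP = 27 − 440/44.0 − 10 = 27 − 10.0 − 10 = 7.0 cmH2O.
R = 7.0 / 0.8833 = 7.925 cmH2O·s/L.

7.9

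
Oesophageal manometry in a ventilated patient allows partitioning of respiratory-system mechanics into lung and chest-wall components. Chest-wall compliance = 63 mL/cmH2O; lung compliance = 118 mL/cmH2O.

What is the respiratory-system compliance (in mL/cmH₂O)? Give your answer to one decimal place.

Lung and chest wall are elastances in series: 1/Crs = 1/CL + 1/Ccw.
1/Crs = 1/118 + 1/63 = 0.02435.
Crs = 41.068 mL/cmH2O.

41.1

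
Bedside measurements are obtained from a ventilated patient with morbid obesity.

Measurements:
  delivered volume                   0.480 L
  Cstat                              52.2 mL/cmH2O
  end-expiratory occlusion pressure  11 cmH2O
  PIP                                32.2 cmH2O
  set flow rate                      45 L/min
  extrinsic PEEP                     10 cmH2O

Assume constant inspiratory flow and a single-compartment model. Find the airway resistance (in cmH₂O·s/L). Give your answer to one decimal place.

Flow: 45 L/min ÷ 60 = 0.75 L/s.
Total PEEP = 11 cmH2O (set 10 + intrinsic 1); this is the baseline alveolar pressure.
Equation of motion (constant flow): PIP = Vt/C + R·V̇ + PEEP.
R·V̇ = PIP − Vt/C − PEEP = 32.2 − 480/52.2 − 11 = 32.2 − 9.195 − 11 = 12.005 cmH2O.
R = 12.005 / 0.75 = 16.007 cmH2O·s/L.

16.0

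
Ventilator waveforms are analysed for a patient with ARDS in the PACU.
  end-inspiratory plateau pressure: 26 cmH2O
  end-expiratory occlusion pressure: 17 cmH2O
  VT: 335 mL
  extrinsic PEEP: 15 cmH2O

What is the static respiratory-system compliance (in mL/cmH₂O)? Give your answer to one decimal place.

37.2

End-expiratory occlusion gives total PEEP = 17 cmH2O (intrinsic PEEP = 17 − 15 = 2). Use total PEEP for the elastic gradient.
Cstat = Vt / (Pplat − PEEPtotal) = 335 / (26 − 17) = 335 / 9.0 = 37.222 mL/cmH2O.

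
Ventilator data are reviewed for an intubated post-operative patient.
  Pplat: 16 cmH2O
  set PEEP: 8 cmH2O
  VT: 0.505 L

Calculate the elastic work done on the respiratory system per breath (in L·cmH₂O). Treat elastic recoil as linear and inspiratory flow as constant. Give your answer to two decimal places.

2.02

Elastic work ≈ ½ × (Pplat − PEEP) × Vt = 0.5 × (16 − 8) × 0.505 L = 0.5 × 8.0 × 0.505 = 2.02 L·cmH2O.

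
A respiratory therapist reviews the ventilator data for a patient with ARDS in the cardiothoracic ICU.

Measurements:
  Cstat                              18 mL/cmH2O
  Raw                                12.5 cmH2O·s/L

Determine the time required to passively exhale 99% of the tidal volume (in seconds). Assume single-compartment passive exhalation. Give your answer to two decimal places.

τ = R × C = 12.5 × 18 mL/cmH2O = 12.5 × 0.018 L/cmH2O = 0.225 s.
Exhaled fraction f = 1 − e^(−t/τ) → t = −τ·ln(1 − f) = −0.225·ln(0.01) = 1.036 s.

1.04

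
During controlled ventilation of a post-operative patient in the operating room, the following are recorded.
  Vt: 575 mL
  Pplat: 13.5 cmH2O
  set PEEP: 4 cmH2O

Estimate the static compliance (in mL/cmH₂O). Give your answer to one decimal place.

60.5

Cstat = Vt / (Pplat − PEEP) = 575 / (13.5 − 4) = 575 / 9.5 = 60.526 mL/cmH2O.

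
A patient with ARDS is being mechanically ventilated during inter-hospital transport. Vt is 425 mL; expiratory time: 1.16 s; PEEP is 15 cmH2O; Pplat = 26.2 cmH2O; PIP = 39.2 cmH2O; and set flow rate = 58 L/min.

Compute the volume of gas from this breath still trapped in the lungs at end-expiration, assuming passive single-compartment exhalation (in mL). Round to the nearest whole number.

44

Flow: 58 L/min ÷ 60 = 0.9667 L/s.
R = (PIP − Pplat)/V̇ = (39.2 − 26.2) / 0.9667 = 13.0/0.9667 = 13.448 cmH2O·s/L.
C = Vt/(Pplat − PEEP) = 425.0 / (26.2 − 15) = 425.0/11.2 = 37.946 mL/cmH2O.
τ = R × C = 13.448 × 0.03795 L/cmH2O = 0.5104 s.
Fraction remaining = e^(−Te/τ) = e^(−1.16/0.5104) = 0.103.
Trapped volume = 425.0 × 0.103 = 43.775 mL.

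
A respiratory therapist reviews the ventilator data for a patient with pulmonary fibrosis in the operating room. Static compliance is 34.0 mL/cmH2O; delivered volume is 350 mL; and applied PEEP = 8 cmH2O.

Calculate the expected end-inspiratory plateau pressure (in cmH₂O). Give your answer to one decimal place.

18.3

Pplat = PEEP + Vt / Cstat = 8 + 350 / 34.0 = 8 + 10.294 = 18.294 cmH2O.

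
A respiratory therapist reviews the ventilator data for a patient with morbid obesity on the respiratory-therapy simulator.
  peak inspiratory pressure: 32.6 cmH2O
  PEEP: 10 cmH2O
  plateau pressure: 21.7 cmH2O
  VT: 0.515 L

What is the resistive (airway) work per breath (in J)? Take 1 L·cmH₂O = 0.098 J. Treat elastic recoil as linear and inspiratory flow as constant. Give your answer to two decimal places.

0.55

With constant inspiratory flow the resistive pressure is constant at PIP − Pplat = 32.6 − 21.7 = 10.9 cmH2O, so resistive work = 10.9 × 0.515 = 5.614 L·cmH2O.
× 0.098 J/(L·cmH2O) → 0.5502 J.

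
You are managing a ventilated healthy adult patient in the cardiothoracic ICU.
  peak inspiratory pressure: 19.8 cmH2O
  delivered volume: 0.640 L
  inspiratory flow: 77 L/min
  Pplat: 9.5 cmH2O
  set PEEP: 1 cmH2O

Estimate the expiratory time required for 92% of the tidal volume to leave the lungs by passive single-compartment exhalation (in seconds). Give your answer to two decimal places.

1.53

Flow: 77 L/min ÷ 60 = 1.2833 L/s.
R = (PIP − Pplat)/V̇ = (19.8 − 9.5) / 1.2833 = 10.3/1.2833 = 8.026 cmH2O·s/L.
C = Vt/(Pplat − PEEP) = 640.0 / (9.5 − 1) = 640.0/8.5 = 75.294 mL/cmH2O.
τ = R × C = 8.026 × 0.07529 L/cmH2O = 0.6043 s.
t = −τ·ln(1 − 0.92) = −0.6043·ln(0.08) = 1.526 s.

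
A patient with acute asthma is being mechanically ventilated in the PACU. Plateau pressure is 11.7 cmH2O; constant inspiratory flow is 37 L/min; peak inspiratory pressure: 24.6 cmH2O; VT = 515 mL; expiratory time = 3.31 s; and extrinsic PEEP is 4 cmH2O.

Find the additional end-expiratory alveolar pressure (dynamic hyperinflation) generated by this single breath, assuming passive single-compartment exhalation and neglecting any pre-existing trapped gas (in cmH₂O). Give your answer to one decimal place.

0.7

Flow: 37 L/min ÷ 60 = 0.6167 L/s.
R = (PIP − Pplat)/V̇ = (24.6 − 11.7) / 0.6167 = 12.9/0.6167 = 20.918 cmH2O·s/L.
C = Vt/(Pplat − PEEP) = 515.0 / (11.7 − 4) = 515.0/7.7 = 66.883 mL/cmH2O.
τ = R × C = 20.918 × 0.06688 L/cmH2O = 1.399 s.
Fraction remaining = e^(−Te/τ) = e^(−3.31/1.399) = 0.09386; trapped volume = 515.0 × 0.09386 = 48.338 mL.
Additional alveolar pressure from trapping ≈ V_trapped / C = 48.338 / 66.883 = 0.7227 cmH2O.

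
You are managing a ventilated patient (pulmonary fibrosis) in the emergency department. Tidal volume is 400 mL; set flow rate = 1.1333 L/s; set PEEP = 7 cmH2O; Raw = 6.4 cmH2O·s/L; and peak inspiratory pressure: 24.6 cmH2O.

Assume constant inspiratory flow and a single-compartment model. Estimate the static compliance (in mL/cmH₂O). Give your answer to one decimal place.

Equation of motion (constant flow): PIP = Vt/C + R·V̇ + PEEP.
Vt/C = PIP − R·V̇ − PEEP = 24.6 − 6.4×1.1333 − 7 = 24.6 − 7.253 − 7 = 10.347 cmH2O.
C = Vt / 10.347 = 400 / 10.347 = 38.659 mL/cmH2O.

38.7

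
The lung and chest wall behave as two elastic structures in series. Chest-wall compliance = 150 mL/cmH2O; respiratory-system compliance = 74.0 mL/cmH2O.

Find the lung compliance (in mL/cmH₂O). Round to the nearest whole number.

146

1/CL = 1/Crs − 1/Ccw.
1/CL = 1/74.0 − 1/150 = 0.006847.
CL = 146.05 mL/cmH2O.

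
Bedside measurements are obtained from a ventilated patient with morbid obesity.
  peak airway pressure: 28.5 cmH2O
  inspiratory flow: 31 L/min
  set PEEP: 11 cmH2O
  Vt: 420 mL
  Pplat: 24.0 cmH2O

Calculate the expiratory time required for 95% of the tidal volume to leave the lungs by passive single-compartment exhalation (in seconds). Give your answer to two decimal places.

0.84

Flow: 31 L/min ÷ 60 = 0.5167 L/s.
R = (PIP − Pplat)/V̇ = (28.5 − 24.0) / 0.5167 = 4.5/0.5167 = 8.709 cmH2O·s/L.
C = Vt/(Pplat − PEEP) = 420.0 / (24.0 − 11) = 420.0/13.0 = 32.308 mL/cmH2O.
τ = R × C = 8.709 × 0.03231 L/cmH2O = 0.2814 s.
t = −τ·ln(1 − 0.95) = −0.2814·ln(0.05) = 0.843 s.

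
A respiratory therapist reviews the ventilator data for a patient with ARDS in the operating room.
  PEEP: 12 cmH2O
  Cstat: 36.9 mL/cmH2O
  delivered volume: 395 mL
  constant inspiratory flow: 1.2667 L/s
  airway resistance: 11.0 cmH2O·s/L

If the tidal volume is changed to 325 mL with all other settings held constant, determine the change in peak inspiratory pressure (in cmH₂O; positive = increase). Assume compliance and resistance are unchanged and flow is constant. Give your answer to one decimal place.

-1.9

PIP = Vt/C + R·V̇ + PEEP (constant-flow equation of motion).
Only the elastic term changes: ΔPIP = ΔVt / C = (325 − 395) / 36.9 = -1.897 cmH2O.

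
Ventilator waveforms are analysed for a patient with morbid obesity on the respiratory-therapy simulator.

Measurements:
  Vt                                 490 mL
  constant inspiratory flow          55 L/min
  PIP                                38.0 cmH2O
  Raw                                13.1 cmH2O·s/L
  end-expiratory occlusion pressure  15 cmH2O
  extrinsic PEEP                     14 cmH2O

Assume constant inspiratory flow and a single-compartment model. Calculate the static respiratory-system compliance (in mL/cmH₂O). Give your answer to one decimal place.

44.6

Flow: 55 L/min ÷ 60 = 0.9167 L/s.
Total PEEP = 15 cmH2O (set 14 + intrinsic 1); this is the baseline alveolar pressure.
Equation of motion (constant flow): PIP = Vt/C + R·V̇ + PEEP.
Vt/C = PIP − R·V̇ − PEEP = 38.0 − 13.1×0.9167 − 15 = 38.0 − 12.009 − 15 = 10.991 cmH2O.
C = Vt / 10.991 = 490 / 10.991 = 44.582 mL/cmH2O.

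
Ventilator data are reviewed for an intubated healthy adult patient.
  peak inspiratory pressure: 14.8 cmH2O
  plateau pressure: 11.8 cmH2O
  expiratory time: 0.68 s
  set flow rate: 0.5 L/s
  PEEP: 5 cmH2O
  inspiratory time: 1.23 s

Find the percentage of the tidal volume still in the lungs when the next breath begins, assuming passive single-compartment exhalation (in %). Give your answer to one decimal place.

28.6

Vt = flow × Ti = 0.5 L/s × 1.23 s × 1000 mL/L = 615.0 mL.
R = (PIP − Pplat)/V̇ = (14.8 − 11.8) / 0.5 = 3.0/0.5 = 6.0 cmH2O·s/L.
C = Vt/(Pplat − PEEP) = 615.0 / (11.8 − 5) = 615.0/6.8 = 90.441 mL/cmH2O.
τ = R × C = 6.0 × 0.09044 L/cmH2O = 0.5426 s.
Fraction remaining at end-expiration = e^(−Te/τ) = e^(−0.68/0.5426) = 0.2856 → 28.56%.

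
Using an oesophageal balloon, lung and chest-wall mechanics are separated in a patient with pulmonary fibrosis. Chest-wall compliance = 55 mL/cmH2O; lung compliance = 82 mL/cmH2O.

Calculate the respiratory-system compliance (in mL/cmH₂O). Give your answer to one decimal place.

Lung and chest wall are elastances in series: 1/Crs = 1/CL + 1/Ccw.
1/Crs = 1/82 + 1/55 = 0.03038.
Crs = 32.916 mL/cmH2O.

32.9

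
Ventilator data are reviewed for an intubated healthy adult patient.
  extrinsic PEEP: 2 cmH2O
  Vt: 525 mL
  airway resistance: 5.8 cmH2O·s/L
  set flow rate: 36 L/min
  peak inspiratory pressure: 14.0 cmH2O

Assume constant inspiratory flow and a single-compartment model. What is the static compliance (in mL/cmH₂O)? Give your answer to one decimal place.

Flow: 36 L/min ÷ 60 = 0.6 L/s.
Equation of motion (constant flow): PIP = Vt/C + R·V̇ + PEEP.
Vt/C = PIP − R·V̇ − PEEP = 14.0 − 5.8×0.6 − 2 = 14.0 − 3.48 − 2 = 8.52 cmH2O.
C = Vt / 8.52 = 525 / 8.52 = 61.62 mL/cmH2O.

61.6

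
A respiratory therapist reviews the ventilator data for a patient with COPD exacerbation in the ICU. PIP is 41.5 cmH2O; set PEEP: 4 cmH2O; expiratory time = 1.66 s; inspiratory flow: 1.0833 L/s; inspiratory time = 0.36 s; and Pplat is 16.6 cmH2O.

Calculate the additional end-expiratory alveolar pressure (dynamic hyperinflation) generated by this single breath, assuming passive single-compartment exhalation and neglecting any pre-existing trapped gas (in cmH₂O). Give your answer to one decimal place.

1.2

Vt = flow × Ti = 1.0833 L/s × 0.36 s × 1000 mL/L = 389.99 mL.
R = (PIP − Pplat)/V̇ = (41.5 − 16.6) / 1.0833 = 24.9/1.0833 = 22.985 cmH2O·s/L.
C = Vt/(Pplat − PEEP) = 389.99 / (16.6 − 4) = 389.99/12.6 = 30.952 mL/cmH2O.
τ = R × C = 22.985 × 0.03095 L/cmH2O = 0.7114 s.
Fraction remaining = e^(−Te/τ) = e^(−1.66/0.7114) = 0.09696; trapped volume = 389.99 × 0.09696 = 37.813 mL.
Additional alveolar pressure from trapping ≈ V_trapped / C = 37.813 / 30.952 = 1.222 cmH2O.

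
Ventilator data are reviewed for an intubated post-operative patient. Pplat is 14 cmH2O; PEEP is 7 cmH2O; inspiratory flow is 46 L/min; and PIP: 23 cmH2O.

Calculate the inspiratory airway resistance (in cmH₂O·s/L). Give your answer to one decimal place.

Flow: 46 L/min ÷ 60 = 0.7667 L/s.
Raw = (PIP − Pplat) / flow = (23 − 14) / 0.7667 = 9.0 / 0.7667 = 11.739 cmH2O·s/L.

11.7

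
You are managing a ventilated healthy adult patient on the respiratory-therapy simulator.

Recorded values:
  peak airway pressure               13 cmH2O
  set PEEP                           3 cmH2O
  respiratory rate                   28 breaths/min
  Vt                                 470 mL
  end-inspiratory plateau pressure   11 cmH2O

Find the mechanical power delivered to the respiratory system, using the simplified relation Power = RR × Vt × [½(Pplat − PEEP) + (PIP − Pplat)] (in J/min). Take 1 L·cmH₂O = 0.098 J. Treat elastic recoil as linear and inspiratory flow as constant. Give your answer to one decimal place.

Per-breath work = Vt × [½(Pplat−PEEP) + (PIP−Pplat)] = 0.470 × [0.5×8.0 + 2.0] = 0.470 × 6.0 = 2.82 L·cmH2O.
Power = 28 × 2.82 = 78.96 L·cmH2O/min.
× 0.098 J/(L·cmH2O) → 7.738 J/min.

7.7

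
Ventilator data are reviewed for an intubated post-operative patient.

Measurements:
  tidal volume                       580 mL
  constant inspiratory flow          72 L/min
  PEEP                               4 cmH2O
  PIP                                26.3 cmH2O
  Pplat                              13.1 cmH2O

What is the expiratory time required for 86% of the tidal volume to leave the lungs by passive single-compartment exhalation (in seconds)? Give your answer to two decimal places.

1.38

Flow: 72 L/min ÷ 60 = 1.2 L/s.
R = (PIP − Pplat)/V̇ = (26.3 − 13.1) / 1.2 = 13.2/1.2 = 11.0 cmH2O·s/L.
C = Vt/(Pplat − PEEP) = 580.0 / (13.1 − 4) = 580.0/9.1 = 63.736 mL/cmH2O.
τ = R × C = 11.0 × 0.06374 L/cmH2O = 0.7011 s.
t = −τ·ln(1 − 0.86) = −0.7011·ln(0.14) = 1.378 s.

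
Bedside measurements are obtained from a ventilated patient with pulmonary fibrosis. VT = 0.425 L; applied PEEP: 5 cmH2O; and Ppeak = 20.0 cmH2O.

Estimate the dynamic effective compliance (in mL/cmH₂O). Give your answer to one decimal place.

28.3

Dynamic compliance = Vt / (PIP − PEEP) = 425 / (20.0 − 5) = 425 / 15.0 = 28.333 mL/cmH2O.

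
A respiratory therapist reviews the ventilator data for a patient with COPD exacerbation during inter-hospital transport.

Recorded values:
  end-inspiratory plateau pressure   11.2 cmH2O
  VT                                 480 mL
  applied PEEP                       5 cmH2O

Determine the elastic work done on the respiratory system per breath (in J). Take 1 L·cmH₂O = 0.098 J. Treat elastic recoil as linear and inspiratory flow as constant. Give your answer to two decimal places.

Elastic work ≈ ½ × (Pplat − PEEP) × Vt = 0.5 × (11.2 − 5) × 0.480 L = 0.5 × 6.2 × 0.480 = 1.488 L·cmH2O.
× 0.098 J/(L·cmH2O) → 0.1458 J.

0.15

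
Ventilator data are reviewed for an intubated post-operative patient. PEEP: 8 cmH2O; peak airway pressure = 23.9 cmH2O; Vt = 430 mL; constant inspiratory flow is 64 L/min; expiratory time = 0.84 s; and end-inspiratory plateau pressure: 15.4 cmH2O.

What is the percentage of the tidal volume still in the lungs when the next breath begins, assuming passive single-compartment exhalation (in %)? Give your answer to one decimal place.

16.3

Flow: 64 L/min ÷ 60 = 1.0667 L/s.
R = (PIP − Pplat)/V̇ = (23.9 − 15.4) / 1.0667 = 8.5/1.0667 = 7.969 cmH2O·s/L.
C = Vt/(Pplat − PEEP) = 430.0 / (15.4 − 8) = 430.0/7.4 = 58.108 mL/cmH2O.
τ = R × C = 7.969 × 0.05811 L/cmH2O = 0.4631 s.
Fraction remaining at end-expiration = e^(−Te/τ) = e^(−0.84/0.4631) = 0.163 → 16.3%.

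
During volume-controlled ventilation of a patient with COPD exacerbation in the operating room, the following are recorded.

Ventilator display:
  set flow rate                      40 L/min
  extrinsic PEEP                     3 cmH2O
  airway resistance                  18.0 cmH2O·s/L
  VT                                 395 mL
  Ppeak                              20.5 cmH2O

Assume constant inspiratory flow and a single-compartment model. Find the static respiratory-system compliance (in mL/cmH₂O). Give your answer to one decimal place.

71.8

Flow: 40 L/min ÷ 60 = 0.6667 L/s.
Equation of motion (constant flow): PIP = Vt/C + R·V̇ + PEEP.
Vt/C = PIP − R·V̇ − PEEP = 20.5 − 18.0×0.6667 − 3 = 20.5 − 12.001 − 3 = 5.499 cmH2O.
C = Vt / 5.499 = 395 / 5.499 = 71.831 mL/cmH2O.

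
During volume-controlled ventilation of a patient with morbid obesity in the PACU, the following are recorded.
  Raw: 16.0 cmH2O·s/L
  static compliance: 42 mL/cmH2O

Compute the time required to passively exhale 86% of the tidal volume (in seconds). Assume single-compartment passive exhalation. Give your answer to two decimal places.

1.32

τ = R × C = 16.0 × 42 mL/cmH2O = 16.0 × 0.042 L/cmH2O = 0.672 s.
Exhaled fraction f = 1 − e^(−t/τ) → t = −τ·ln(1 − f) = −0.672·ln(0.14) = 1.321 s.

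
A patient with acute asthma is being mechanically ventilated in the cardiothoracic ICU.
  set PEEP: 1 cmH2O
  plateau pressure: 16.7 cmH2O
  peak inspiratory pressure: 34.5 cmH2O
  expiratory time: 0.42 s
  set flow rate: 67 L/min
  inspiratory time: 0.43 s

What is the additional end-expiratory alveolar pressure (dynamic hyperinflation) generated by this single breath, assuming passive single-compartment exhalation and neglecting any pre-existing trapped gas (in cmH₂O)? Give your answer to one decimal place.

6.6

Flow: 67 L/min ÷ 60 = 1.1167 L/s.
Vt = flow × Ti = 1.1167 L/s × 0.43 s × 1000 mL/L = 480.18 mL.
R = (PIP − Pplat)/V̇ = (34.5 − 16.7) / 1.1167 = 17.8/1.1167 = 15.94 cmH2O·s/L.
C = Vt/(Pplat − PEEP) = 480.18 / (16.7 − 1) = 480.18/15.7 = 30.585 mL/cmH2O.
τ = R × C = 15.94 × 0.03059 L/cmH2O = 0.4876 s.
Fraction remaining = e^(−Te/τ) = e^(−0.42/0.4876) = 0.4226; trapped volume = 480.18 × 0.4226 = 202.92 mL.
Additional alveolar pressure from trapping ≈ V_trapped / C = 202.92 / 30.585 = 6.635 cmH2O.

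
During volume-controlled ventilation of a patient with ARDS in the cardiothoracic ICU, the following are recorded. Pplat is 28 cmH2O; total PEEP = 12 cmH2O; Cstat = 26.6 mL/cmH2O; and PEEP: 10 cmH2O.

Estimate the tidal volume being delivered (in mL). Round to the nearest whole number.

End-expiratory occlusion gives total PEEP = 12 cmH2O (intrinsic PEEP = 12 − 10 = 2). Use total PEEP for the elastic gradient.
Vt = Cstat × (Pplat − PEEPtotal) = 26.6 × (28 − 12) = 26.6 × 16.0 = 425.6 mL.

426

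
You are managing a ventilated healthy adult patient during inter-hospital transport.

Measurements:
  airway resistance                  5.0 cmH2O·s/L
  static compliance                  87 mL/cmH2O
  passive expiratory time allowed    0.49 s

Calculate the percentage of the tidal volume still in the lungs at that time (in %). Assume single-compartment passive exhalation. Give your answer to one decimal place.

τ = R × C = 5.0 × 87 mL/cmH2O = 5.0 × 0.087 L/cmH2O = 0.435 s.
Passive exhalation: V(t)/V₀ = e^(−t/τ) = e^(−0.49/0.435) = 0.3242.
Fraction remaining = 0.3242 → 32.42%.

32.4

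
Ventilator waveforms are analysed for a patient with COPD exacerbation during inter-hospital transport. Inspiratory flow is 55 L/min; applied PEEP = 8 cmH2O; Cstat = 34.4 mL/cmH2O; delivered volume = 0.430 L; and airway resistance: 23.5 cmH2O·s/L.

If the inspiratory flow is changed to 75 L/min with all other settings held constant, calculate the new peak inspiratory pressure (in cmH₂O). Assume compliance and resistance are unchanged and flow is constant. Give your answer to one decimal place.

Flow: 55 L/min ÷ 60 = 0.9167 L/s.
New flow: 75 L/min ÷ 60 = 1.25 L/s.
PIP = Vt/C + R·V̇ + PEEP (constant-flow equation of motion).
Only the resistive term changes: ΔPIP = R × ΔV̇ = 23.5 × (1.25 − 0.9167) = 23.5 × 0.3333 = 7.833 cmH2O.
Original PIP = 430/34.4 + 23.5×0.9167 + 8 = 42.042 cmH2O; new PIP = 42.042 + (7.833) = 49.875 cmH2O.

49.9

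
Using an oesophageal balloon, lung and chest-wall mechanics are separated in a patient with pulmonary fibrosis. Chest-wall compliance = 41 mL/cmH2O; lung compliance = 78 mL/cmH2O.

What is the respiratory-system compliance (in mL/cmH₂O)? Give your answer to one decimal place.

26.9

Lung and chest wall are elastances in series: 1/Crs = 1/CL + 1/Ccw.
1/Crs = 1/78 + 1/41 = 0.03721.
Crs = 26.874 mL/cmH2O.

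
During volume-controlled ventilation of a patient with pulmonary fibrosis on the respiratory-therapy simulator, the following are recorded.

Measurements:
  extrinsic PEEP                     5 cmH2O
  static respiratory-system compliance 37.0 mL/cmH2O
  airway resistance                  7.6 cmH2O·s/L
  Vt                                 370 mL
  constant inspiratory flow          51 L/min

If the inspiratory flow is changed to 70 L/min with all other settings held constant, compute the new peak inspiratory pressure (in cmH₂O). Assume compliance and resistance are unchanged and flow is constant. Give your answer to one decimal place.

Flow: 51 L/min ÷ 60 = 0.85 L/s.
New flow: 70 L/min ÷ 60 = 1.1667 L/s.
PIP = Vt/C + R·V̇ + PEEP (constant-flow equation of motion).
Only the resistive term changes: ΔPIP = R × ΔV̇ = 7.6 × (1.1667 − 0.85) = 7.6 × 0.3167 = 2.407 cmH2O.
Original PIP = 370/37.0 + 7.6×0.85 + 5 = 21.46 cmH2O; new PIP = 21.46 + (2.407) = 23.867 cmH2O.

23.9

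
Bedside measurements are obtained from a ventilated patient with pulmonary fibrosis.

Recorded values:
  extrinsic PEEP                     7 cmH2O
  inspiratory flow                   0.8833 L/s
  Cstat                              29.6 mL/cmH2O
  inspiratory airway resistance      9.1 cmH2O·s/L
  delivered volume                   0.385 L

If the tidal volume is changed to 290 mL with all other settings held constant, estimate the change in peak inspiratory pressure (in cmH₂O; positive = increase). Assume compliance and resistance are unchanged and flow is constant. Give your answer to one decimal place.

PIP = Vt/C + R·V̇ + PEEP (constant-flow equation of motion).
Only the elastic term changes: ΔPIP = ΔVt / C = (290 − 385) / 29.6 = -3.209 cmH2O.

-3.2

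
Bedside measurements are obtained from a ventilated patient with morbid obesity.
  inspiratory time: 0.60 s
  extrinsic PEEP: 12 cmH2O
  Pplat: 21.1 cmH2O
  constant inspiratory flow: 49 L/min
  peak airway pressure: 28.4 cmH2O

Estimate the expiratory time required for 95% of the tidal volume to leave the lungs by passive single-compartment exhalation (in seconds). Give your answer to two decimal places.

1.44

Flow: 49 L/min ÷ 60 = 0.8167 L/s.
Vt = flow × Ti = 0.8167 L/s × 0.60 s × 1000 mL/L = 490.02 mL.
R = (PIP − Pplat)/V̇ = (28.4 − 21.1) / 0.8167 = 7.3/0.8167 = 8.938 cmH2O·s/L.
C = Vt/(Pplat − PEEP) = 490.02 / (21.1 − 12) = 490.02/9.1 = 53.848 mL/cmH2O.
τ = R × C = 8.938 × 0.05385 L/cmH2O = 0.4813 s.
t = −τ·ln(1 − 0.95) = −0.4813·ln(0.05) = 1.442 s.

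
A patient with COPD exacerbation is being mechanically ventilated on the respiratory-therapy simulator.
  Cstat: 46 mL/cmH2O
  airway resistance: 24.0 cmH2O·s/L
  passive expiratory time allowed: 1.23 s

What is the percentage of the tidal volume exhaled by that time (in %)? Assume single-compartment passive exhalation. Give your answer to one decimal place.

67.2

τ = R × C = 24.0 × 46 mL/cmH2O = 24.0 × 0.046 L/cmH2O = 1.104 s.
Passive exhalation: V(t)/V₀ = e^(−t/τ) = e^(−1.23/1.104) = 0.3282.
Fraction exhaled = 1 − 0.3282 = 0.6718 → 67.18%.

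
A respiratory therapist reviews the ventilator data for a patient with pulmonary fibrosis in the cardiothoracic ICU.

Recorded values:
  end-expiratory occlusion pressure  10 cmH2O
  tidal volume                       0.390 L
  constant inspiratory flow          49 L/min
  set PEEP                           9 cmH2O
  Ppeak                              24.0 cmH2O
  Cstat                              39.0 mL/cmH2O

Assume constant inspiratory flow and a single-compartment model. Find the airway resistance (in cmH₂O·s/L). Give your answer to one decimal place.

4.9

Flow: 49 L/min ÷ 60 = 0.8167 L/s.
Total PEEP = 10 cmH2O (set 9 + intrinsic 1); this is the baseline alveolar pressure.
Equation of motion (constant flow): PIP = Vt/C + R·V̇ + PEEP.
R·V̇ = PIP − Vt/C − PEEP = 24.0 − 390/39.0 − 10 = 24.0 − 10.0 − 10 = 4.0 cmH2O.
R = 4.0 / 0.8167 = 4.898 cmH2O·s/L.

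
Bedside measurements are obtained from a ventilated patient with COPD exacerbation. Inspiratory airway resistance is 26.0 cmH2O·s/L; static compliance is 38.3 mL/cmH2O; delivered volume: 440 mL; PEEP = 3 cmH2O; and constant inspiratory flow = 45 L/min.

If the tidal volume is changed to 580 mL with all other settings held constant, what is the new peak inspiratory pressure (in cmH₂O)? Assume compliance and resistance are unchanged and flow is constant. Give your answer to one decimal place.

37.6

Flow: 45 L/min ÷ 60 = 0.75 L/s.
PIP = Vt/C + R·V̇ + PEEP (constant-flow equation of motion).
Only the elastic term changes: ΔPIP = ΔVt / C = (580 − 440) / 38.3 = 3.655 cmH2O.
Original PIP = 440/38.3 + 26.0×0.75 + 3 = 33.988 cmH2O; new PIP = 33.988 + (3.655) = 37.643 cmH2O.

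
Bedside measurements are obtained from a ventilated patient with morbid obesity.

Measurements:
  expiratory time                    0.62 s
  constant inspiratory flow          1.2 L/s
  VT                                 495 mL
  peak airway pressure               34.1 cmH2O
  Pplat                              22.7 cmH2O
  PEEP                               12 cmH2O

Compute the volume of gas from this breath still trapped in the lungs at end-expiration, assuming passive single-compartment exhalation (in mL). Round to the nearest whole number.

R = (PIP − Pplat)/V̇ = (34.1 − 22.7) / 1.2 = 11.4/1.2 = 9.5 cmH2O·s/L.
C = Vt/(Pplat − PEEP) = 495.0 / (22.7 − 12) = 495.0/10.7 = 46.262 mL/cmH2O.
τ = R × C = 9.5 × 0.04626 L/cmH2O = 0.4395 s.
Fraction remaining = e^(−Te/τ) = e^(−0.62/0.4395) = 0.244.
Trapped volume = 495.0 × 0.244 = 120.78 mL.

121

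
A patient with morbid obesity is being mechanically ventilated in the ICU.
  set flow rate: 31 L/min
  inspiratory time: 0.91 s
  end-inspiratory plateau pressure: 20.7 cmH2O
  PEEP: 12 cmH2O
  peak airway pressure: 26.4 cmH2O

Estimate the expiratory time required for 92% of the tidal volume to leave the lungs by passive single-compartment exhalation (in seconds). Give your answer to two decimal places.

Flow: 31 L/min ÷ 60 = 0.5167 L/s.
Vt = flow × Ti = 0.5167 L/s × 0.91 s × 1000 mL/L = 470.2 mL.
R = (PIP − Pplat)/V̇ = (26.4 − 20.7) / 0.5167 = 5.7/0.5167 = 11.032 cmH2O·s/L.
C = Vt/(Pplat − PEEP) = 470.2 / (20.7 − 12) = 470.2/8.7 = 54.046 mL/cmH2O.
τ = R × C = 11.032 × 0.05405 L/cmH2O = 0.5963 s.
t = −τ·ln(1 − 0.92) = −0.5963·ln(0.08) = 1.506 s.

1.51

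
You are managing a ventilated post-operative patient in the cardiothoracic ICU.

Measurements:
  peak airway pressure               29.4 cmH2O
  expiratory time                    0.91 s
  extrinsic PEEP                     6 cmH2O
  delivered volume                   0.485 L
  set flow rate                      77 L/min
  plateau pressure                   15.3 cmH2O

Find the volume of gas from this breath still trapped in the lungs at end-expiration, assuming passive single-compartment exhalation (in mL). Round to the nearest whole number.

Flow: 77 L/min ÷ 60 = 1.2833 L/s.
R = (PIP − Pplat)/V̇ = (29.4 − 15.3) / 1.2833 = 14.1/1.2833 = 10.987 cmH2O·s/L.
C = Vt/(Pplat − PEEP) = 485.0 / (15.3 − 6) = 485.0/9.3 = 52.151 mL/cmH2O.
τ = R × C = 10.987 × 0.05215 L/cmH2O = 0.573 s.
Fraction remaining = e^(−Te/τ) = e^(−0.91/0.573) = 0.2043.
Trapped volume = 485.0 × 0.2043 = 99.086 mL.

99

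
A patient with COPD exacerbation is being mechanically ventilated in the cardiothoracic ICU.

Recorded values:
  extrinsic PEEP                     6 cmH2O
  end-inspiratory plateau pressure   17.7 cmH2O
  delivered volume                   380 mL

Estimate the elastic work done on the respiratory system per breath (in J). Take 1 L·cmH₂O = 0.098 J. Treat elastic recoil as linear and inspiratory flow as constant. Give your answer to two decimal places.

Elastic work ≈ ½ × (Pplat − PEEP) × Vt = 0.5 × (17.7 − 6) × 0.380 L = 0.5 × 11.7 × 0.380 = 2.223 L·cmH2O.
× 0.098 J/(L·cmH2O) → 0.2179 J.

0.22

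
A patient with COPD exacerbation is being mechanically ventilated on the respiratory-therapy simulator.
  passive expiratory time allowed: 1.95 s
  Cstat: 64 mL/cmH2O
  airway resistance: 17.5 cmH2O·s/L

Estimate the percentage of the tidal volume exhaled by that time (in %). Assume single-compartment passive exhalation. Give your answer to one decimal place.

τ = R × C = 17.5 × 64 mL/cmH2O = 17.5 × 0.064 L/cmH2O = 1.12 s.
Passive exhalation: V(t)/V₀ = e^(−t/τ) = e^(−1.95/1.12) = 0.1753.
Fraction exhaled = 1 − 0.1753 = 0.8247 → 82.47%.

82.5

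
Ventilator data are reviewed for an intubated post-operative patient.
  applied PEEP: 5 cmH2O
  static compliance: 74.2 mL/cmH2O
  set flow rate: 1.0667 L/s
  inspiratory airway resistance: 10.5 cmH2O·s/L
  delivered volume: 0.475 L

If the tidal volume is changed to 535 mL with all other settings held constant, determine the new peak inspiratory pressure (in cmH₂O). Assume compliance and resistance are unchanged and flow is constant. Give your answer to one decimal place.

PIP = Vt/C + R·V̇ + PEEP (constant-flow equation of motion).
Only the elastic term changes: ΔPIP = ΔVt / C = (535 − 475) / 74.2 = 0.8086 cmH2O.
Original PIP = 475/74.2 + 10.5×1.0667 + 5 = 22.602 cmH2O; new PIP = 22.602 + (0.8086) = 23.411 cmH2O.

23.4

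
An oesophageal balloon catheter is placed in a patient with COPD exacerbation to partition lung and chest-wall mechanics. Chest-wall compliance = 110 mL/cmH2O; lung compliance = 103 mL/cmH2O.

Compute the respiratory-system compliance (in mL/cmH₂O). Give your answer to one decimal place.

53.2

Lung and chest wall are elastances in series: 1/Crs = 1/CL + 1/Ccw.
1/Crs = 1/103 + 1/110 = 0.0188.
Crs = 53.191 mL/cmH2O.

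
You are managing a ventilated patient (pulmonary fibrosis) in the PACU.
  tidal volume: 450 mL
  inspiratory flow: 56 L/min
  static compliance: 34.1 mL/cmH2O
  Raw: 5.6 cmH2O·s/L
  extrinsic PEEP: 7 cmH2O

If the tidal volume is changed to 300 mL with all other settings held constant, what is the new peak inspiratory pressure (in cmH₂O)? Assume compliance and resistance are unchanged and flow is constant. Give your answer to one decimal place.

Flow: 56 L/min ÷ 60 = 0.9333 L/s.
PIP = Vt/C + R·V̇ + PEEP (constant-flow equation of motion).
Only the elastic term changes: ΔPIP = ΔVt / C = (300 − 450) / 34.1 = -4.399 cmH2O.
Original PIP = 450/34.1 + 5.6×0.9333 + 7 = 25.423 cmH2O; new PIP = 25.423 + (-4.399) = 21.024 cmH2O.

21.0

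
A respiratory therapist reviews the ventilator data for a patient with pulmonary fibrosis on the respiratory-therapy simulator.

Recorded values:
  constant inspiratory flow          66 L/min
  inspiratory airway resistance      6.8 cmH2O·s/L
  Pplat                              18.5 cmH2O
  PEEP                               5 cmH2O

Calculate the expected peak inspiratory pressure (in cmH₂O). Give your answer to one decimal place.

Flow: 66 L/min ÷ 60 = 1.1 L/s.
PIP = Pplat + Raw × flow = 18.5 + 6.8 × 1.1 = 18.5 + 7.48 = 25.98 cmH2O.

26.0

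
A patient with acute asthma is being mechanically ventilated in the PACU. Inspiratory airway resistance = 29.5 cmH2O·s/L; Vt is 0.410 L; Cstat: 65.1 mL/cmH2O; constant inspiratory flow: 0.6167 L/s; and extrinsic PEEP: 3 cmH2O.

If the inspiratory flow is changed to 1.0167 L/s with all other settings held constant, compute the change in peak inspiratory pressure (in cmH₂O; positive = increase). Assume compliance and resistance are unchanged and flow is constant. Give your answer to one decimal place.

PIP = Vt/C + R·V̇ + PEEP (constant-flow equation of motion).
Only the resistive term changes: ΔPIP = R × ΔV̇ = 29.5 × (1.0167 − 0.6167) = 29.5 × 0.4 = 11.8 cmH2O.

11.8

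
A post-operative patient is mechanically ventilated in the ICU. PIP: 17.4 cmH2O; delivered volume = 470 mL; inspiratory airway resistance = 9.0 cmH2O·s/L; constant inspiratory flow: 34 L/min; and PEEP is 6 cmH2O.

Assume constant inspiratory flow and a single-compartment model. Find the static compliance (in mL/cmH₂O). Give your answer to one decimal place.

74.6

Flow: 34 L/min ÷ 60 = 0.5667 L/s.
Equation of motion (constant flow): PIP = Vt/C + R·V̇ + PEEP.
Vt/C = PIP − R·V̇ − PEEP = 17.4 − 9.0×0.5667 − 6 = 17.4 − 5.1 − 6 = 6.3 cmH2O.
C = Vt / 6.3 = 470 / 6.3 = 74.603 mL/cmH2O.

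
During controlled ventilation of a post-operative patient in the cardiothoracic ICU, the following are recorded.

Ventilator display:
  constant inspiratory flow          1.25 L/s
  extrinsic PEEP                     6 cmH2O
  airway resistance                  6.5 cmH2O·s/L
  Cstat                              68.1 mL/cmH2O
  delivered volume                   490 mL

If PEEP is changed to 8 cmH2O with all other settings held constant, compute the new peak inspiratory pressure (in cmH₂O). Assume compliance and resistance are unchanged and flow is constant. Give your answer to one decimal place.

PIP = Vt/C + R·V̇ + PEEP (constant-flow equation of motion).
Only the baseline term changes: ΔPIP = ΔPEEP = 8 − 6 = 2.0 cmH2O.
Original PIP = 490/68.1 + 6.5×1.25 + 6 = 21.32 cmH2O; new PIP = 21.32 + (2.0) = 23.32 cmH2O.

23.3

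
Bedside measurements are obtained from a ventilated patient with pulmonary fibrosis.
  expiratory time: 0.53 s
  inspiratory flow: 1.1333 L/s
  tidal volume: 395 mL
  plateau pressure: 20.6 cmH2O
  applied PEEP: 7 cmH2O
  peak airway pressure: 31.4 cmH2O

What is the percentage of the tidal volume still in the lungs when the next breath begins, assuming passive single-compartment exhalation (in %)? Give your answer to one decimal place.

R = (PIP − Pplat)/V̇ = (31.4 − 20.6) / 1.1333 = 10.8/1.1333 = 9.53 cmH2O·s/L.
C = Vt/(Pplat − PEEP) = 395.0 / (20.6 − 7) = 395.0/13.6 = 29.044 mL/cmH2O.
τ = R × C = 9.53 × 0.02904 L/cmH2O = 0.2768 s.
Fraction remaining at end-expiration = e^(−Te/τ) = e^(−0.53/0.2768) = 0.1474 → 14.74%.

14.7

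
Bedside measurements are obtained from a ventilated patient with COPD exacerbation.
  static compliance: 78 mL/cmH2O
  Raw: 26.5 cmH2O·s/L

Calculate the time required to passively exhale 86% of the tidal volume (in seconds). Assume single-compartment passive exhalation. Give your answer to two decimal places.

τ = R × C = 26.5 × 78 mL/cmH2O = 26.5 × 0.078 L/cmH2O = 2.067 s.
Exhaled fraction f = 1 − e^(−t/τ) → t = −τ·ln(1 − f) = −2.067·ln(0.14) = 4.064 s.

4.06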